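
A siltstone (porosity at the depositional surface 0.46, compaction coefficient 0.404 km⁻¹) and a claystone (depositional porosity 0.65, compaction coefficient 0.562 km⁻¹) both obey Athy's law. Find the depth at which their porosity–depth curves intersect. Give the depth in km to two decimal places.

2.19 km

Set n₀ₐ e^(−cₐZ) = n₀ᵦ e^(−cᵦZ) ⇒ ln(n₀ₐ/n₀ᵦ) = (cₐ − cᵦ)·Z
Z = ln(0.46/0.65) / (0.404 − 0.562) = -0.3457 / -0.158 = 2.188 km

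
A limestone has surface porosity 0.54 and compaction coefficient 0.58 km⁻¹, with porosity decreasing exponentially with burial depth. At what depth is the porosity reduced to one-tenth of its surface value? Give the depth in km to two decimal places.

3.97 km

phi/phi₀ = 1/10 ⇒ exp(−β·d) = 1/10 ⇒ d = ln(10) / β
d = 2.3026 / 0.58 = 3.970 km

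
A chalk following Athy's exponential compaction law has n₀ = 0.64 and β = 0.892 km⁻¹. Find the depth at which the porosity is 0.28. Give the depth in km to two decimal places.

0.93 km

Invert Athy's law: Z = ln(n₀/n) / β
Z = ln(0.64/0.28) / 0.892 = ln(2.286) / 0.892 = 0.8267 / 0.892 = 0.927 km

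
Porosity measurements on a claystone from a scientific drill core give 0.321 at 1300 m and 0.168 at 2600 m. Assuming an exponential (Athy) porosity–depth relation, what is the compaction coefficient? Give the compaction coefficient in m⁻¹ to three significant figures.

0.000498 m⁻¹

Working in km (1 km = 1000 m; β in km⁻¹ = β in m⁻¹ × 1000):
Athy: φ(Z) = φ₀ e^(−βZ) ⇒ φ₁/φ₂ = e^{β(Z₂−Z₁)} ⇒ β = ln(φ₁/φ₂)/(Z₂−Z₁)
β = ln(0.321/0.168) / (2.6 − 1.3) = ln(1.911) / 1.3 = 0.6475 / 1.3 = 0.4981 km⁻¹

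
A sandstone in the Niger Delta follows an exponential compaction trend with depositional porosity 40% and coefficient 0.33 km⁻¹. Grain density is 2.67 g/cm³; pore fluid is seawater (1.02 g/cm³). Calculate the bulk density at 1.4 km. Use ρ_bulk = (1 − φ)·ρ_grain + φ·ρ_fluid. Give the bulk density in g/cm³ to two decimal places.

Porosity at depth: φ = 0.4·exp(−0.33×1.4) = 0.4×0.6300 = 0.2520
Bulk density: ρ_b = (1−φ)ρ_g + φ·ρ_f = 0.7480×2.67 + 0.2520×1.02
       = 1.997 + 0.257 = 2.254 g/cm³

2.25 g/cm³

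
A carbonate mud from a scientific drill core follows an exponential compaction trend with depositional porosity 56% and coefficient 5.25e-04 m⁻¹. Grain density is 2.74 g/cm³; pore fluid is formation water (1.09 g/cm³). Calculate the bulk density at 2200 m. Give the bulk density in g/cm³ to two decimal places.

2.45 g/cm³

Working in km (1 km = 1000 m; β in km⁻¹ = β in m⁻¹ × 1000):
Porosity at depth: n = 0.56·exp(−0.525×2.2) = 0.56×0.3151 = 0.1764
Bulk density: ρ_b = (1−n)ρ_g + n·ρ_f = 0.8236×2.74 + 0.1764×1.09
       = 2.257 + 0.192 = 2.449 g/cm³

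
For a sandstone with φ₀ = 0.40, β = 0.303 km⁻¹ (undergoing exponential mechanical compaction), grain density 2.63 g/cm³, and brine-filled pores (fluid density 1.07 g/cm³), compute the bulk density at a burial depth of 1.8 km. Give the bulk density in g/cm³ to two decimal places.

2.27 g/cm³

Porosity at depth: φ = 0.4·exp(−0.303×1.8) = 0.4×0.5796 = 0.2318
Bulk density: ρ_b = (1−φ)ρ_g + φ·ρ_f = 0.7682×2.63 + 0.2318×1.07
       = 2.020 + 0.248 = 2.268 g/cm³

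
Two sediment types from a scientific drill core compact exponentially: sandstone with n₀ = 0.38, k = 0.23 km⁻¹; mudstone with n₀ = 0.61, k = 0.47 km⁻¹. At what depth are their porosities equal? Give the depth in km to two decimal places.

1.97 km

Set n₀ₐ e^(−kₐz) = n₀ᵦ e^(−kᵦz) ⇒ ln(n₀ₐ/n₀ᵦ) = (kₐ − kᵦ)·z
z = ln(0.38/0.61) / (0.23 − 0.47) = -0.4733 / -0.24 = 1.972 km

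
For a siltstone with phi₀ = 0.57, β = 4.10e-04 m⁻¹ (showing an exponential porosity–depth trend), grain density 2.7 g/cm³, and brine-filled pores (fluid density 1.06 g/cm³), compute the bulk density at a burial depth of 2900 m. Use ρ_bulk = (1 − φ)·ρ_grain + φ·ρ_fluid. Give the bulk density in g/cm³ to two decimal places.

2.42 g/cm³

Working in km (1 km = 1000 m; β in km⁻¹ = β in m⁻¹ × 1000):
Porosity at depth: phi = 0.57·exp(−0.41×2.9) = 0.57×0.3045 = 0.1736
Bulk density: ρ_b = (1−phi)ρ_g + phi·ρ_f = 0.8264×2.7 + 0.1736×1.06
       = 2.231 + 0.184 = 2.415 g/cm³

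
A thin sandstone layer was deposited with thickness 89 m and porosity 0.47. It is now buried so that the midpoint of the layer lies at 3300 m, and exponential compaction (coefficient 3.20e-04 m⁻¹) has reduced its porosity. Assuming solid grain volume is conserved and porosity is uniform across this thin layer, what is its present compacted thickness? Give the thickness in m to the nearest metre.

56 m

Working in km (1 km = 1000 m; β in km⁻¹ = β in m⁻¹ × 1000):
Porosity at 3.3 km: φ = 0.47·exp(−0.32×3.3) = 0.1635
Solid-volume conservation: h(1−φ) = h₀(1−φ₀) ⇒ h = h₀·(1−φ₀)/(1−φ)
h = 0.089 × (1 − 0.47)/(1 − 0.1635) = 0.089 × 0.6336 = 0.0564 km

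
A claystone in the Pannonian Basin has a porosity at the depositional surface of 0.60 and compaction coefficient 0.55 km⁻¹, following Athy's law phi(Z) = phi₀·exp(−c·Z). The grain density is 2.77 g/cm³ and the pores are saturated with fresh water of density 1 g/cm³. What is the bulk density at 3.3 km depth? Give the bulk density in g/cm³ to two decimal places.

2.60 g/cm³

Porosity at depth: phi = 0.6·exp(−0.55×3.3) = 0.6×0.1628 = 0.0977
Bulk density: ρ_b = (1−phi)ρ_g + phi·ρ_f = 0.9023×2.77 + 0.0977×1
       = 2.499 + 0.098 = 2.597 g/cm³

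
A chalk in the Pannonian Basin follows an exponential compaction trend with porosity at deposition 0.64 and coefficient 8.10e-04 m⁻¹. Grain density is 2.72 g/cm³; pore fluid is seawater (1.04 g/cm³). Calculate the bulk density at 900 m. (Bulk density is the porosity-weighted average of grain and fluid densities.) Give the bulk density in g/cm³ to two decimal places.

Working in km (1 km = 1000 m; β in km⁻¹ = β in m⁻¹ × 1000):
Porosity at depth: phi = 0.64·exp(−0.81×0.9) = 0.64×0.4824 = 0.3087
Bulk density: ρ_b = (1−phi)ρ_g + phi·ρ_f = 0.6913×2.72 + 0.3087×1.04
       = 1.880 + 0.321 = 2.201 g/cm³

2.20 g/cm³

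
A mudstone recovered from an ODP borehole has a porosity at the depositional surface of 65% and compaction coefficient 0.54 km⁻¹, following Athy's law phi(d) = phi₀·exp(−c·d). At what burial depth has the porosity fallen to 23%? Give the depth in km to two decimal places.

Invert Athy's law: d = ln(phi₀/phi) / c
d = ln(0.65/0.23) / 0.54 = ln(2.826) / 0.54 = 1.0389 / 0.54 = 1.924 km

1.92 km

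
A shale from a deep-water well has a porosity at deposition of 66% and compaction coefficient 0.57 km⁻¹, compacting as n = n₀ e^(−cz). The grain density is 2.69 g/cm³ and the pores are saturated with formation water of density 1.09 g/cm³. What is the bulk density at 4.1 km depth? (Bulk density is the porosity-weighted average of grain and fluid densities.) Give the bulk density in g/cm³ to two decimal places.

2.59 g/cm³

Porosity at depth: n = 0.66·exp(−0.57×4.1) = 0.66×0.0966 = 0.0638
Bulk density: ρ_b = (1−n)ρ_g + n·ρ_f = 0.9362×2.69 + 0.0638×1.09
       = 2.518 + 0.070 = 2.588 g/cm³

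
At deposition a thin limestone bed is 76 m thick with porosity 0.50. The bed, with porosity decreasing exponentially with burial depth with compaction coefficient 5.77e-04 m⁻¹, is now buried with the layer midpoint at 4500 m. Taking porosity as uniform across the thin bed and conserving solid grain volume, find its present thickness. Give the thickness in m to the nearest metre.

39 m

Working in km (1 km = 1000 m; β in km⁻¹ = β in m⁻¹ × 1000):
Porosity at 4.5 km: n = 0.5·exp(−0.577×4.5) = 0.0373
Solid-volume conservation: h(1−n) = h₀(1−n₀) ⇒ h = h₀·(1−n₀)/(1−n)
h = 0.076 × (1 − 0.5)/(1 − 0.0373) = 0.076 × 0.5194 = 0.0395 km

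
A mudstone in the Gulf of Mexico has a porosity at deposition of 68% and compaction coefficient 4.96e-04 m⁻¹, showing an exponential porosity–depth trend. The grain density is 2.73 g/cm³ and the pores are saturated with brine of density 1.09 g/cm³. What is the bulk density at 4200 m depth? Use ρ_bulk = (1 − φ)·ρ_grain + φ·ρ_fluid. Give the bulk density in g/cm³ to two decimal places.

2.59 g/cm³

Working in km (1 km = 1000 m; k in km⁻¹ = k in m⁻¹ × 1000):
Porosity at depth: phi = 0.68·exp(−0.496×4.2) = 0.68×0.1245 = 0.0847
Bulk density: ρ_b = (1−phi)ρ_g + phi·ρ_f = 0.9153×2.73 + 0.0847×1.09
       = 2.499 + 0.092 = 2.591 g/cm³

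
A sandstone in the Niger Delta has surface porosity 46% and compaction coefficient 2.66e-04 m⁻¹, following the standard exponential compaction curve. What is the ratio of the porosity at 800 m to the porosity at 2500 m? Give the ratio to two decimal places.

1.57

Working in km (1 km = 1000 m; β in km⁻¹ = β in m⁻¹ × 1000):
φ(Z₁)/φ(Z₂) = e^(−β·Z₁)/e^(−β·Z₂) = e^{β(Z₂−Z₁)}
= exp(0.266 × 1.7) = exp(0.4522) = 1.5718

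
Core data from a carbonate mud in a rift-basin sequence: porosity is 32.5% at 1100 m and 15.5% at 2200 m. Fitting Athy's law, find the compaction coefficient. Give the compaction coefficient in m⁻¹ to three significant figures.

Working in km (1 km = 1000 m; β in km⁻¹ = β in m⁻¹ × 1000):
Athy: φ(d) = φ₀ e^(−βd) ⇒ φ₁/φ₂ = e^{β(d₂−d₁)} ⇒ β = ln(φ₁/φ₂)/(d₂−d₁)
β = ln(0.325/0.155) / (2.2 − 1.1) = ln(2.097) / 1.1 = 0.7404 / 1.1 = 0.6731 km⁻¹

0.000673 m⁻¹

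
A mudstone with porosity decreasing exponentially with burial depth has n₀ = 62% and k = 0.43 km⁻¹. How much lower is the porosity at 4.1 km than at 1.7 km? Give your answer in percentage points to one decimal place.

19.2 percentage points

n(1.7) = 0.62·e^(−0.43×1.7) = 0.2985
n(4.1) = 0.62·e^(−0.43×4.1) = 0.1063
Δn = 0.2985 − 0.1063 = 0.1921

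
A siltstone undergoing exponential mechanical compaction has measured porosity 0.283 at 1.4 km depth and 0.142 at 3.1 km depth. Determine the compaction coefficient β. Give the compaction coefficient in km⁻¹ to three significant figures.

Athy: n(z) = n₀ e^(−βz) ⇒ n₁/n₂ = e^{β(z₂−z₁)} ⇒ β = ln(n₁/n₂)/(z₂−z₁)
β = ln(0.283/0.142) / (3.1 − 1.4) = ln(1.993) / 1.7 = 0.6896 / 1.7 = 0.4057 km⁻¹

0.406 km⁻¹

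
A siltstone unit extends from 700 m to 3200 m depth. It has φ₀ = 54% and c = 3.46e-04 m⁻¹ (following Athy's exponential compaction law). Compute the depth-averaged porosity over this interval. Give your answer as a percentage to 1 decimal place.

28.4%

Working in km (1 km = 1000 m; c in km⁻¹ = c in m⁻¹ × 1000):
⟨φ⟩ = (1/(z₂−z₁)) ∫ φ₀ e^(−cz) dz = φ₀·(e^(−c·z₁) − e^(−c·z₂)) / (c·(z₂−z₁))
e^(−0.346×0.7) = 0.7849; e^(−0.346×3.2) = 0.3305
⟨φ⟩ = 0.54 × (0.7849 − 0.3305) / (0.346 × 2.5) = 0.54 × 0.5253 = 0.2837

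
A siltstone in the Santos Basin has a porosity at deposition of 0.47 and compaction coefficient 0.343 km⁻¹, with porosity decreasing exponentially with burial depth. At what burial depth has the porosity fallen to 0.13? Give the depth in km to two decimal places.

Invert Athy's law: d = ln(n₀/n) / k
d = ln(0.47/0.13) / 0.343 = ln(3.615) / 0.343 = 1.2852 / 0.343 = 3.747 km

3.75 km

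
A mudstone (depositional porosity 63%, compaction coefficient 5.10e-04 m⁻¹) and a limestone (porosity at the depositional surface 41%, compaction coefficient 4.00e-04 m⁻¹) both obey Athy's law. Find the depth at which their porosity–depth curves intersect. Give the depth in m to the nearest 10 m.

Working in km (1 km = 1000 m; c in km⁻¹ = c in m⁻¹ × 1000):
Set φ₀ₐ e^(−cₐd) = φ₀ᵦ e^(−cᵦd) ⇒ ln(φ₀ₐ/φ₀ᵦ) = (cₐ − cᵦ)·d
d = ln(0.63/0.41) / (0.51 − 0.4) = 0.4296 / 0.11 = 3.905 km

3910 m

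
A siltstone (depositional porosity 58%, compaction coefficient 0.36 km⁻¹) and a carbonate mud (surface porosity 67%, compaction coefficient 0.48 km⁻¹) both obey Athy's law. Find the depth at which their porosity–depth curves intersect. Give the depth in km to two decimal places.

1.20 km

Set φ₀ₐ e^(−cₐz) = φ₀ᵦ e^(−cᵦz) ⇒ ln(φ₀ₐ/φ₀ᵦ) = (cₐ − cᵦ)·z
z = ln(0.58/0.67) / (0.36 − 0.48) = -0.1442 / -0.12 = 1.202 km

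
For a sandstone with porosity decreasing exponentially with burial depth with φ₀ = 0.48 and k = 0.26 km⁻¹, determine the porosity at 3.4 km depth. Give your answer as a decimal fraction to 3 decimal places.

φ = φ₀·exp(−k·d) = 0.48 × exp(−0.26 × 3.4) = 0.48 × exp(−0.884)
  = 0.48 × 0.4131 = 0.1983

0.198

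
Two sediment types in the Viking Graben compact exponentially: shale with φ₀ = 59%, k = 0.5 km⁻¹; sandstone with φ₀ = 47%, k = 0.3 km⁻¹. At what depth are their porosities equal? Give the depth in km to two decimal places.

Set φ₀ₐ e^(−kₐZ) = φ₀ᵦ e^(−kᵦZ) ⇒ ln(φ₀ₐ/φ₀ᵦ) = (kₐ − kᵦ)·Z
Z = ln(0.59/0.47) / (0.5 − 0.3) = 0.2274 / 0.2 = 1.137 km

1.14 km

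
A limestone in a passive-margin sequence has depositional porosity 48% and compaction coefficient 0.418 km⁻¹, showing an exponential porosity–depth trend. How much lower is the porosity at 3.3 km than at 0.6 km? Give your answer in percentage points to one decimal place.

25.3 percentage points

phi(0.6) = 0.48·e^(−0.418×0.6) = 0.3735
phi(3.3) = 0.48·e^(−0.418×3.3) = 0.1208
Δphi = 0.3735 − 0.1208 = 0.2527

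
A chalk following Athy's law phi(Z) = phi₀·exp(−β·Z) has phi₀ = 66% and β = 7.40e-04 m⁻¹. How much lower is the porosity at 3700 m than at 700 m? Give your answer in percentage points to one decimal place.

Working in km (1 km = 1000 m; β in km⁻¹ = β in m⁻¹ × 1000):
phi(0.7) = 0.66·e^(−0.74×0.7) = 0.3932
phi(3.7) = 0.66·e^(−0.74×3.7) = 0.0427
Δphi = 0.3932 − 0.0427 = 0.3505

35.0 percentage points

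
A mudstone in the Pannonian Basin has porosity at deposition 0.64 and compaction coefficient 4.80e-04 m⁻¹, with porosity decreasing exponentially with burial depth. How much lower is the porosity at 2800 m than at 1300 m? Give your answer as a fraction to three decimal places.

Working in km (1 km = 1000 m; β in km⁻¹ = β in m⁻¹ × 1000):
n(1.3) = 0.64·e^(−0.48×1.3) = 0.3429
n(2.8) = 0.64·e^(−0.48×2.8) = 0.1669
Δn = 0.3429 − 0.1669 = 0.1760

0.176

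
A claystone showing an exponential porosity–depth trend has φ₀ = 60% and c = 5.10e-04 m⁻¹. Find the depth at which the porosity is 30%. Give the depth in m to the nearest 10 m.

Working in km (1 km = 1000 m; c in km⁻¹ = c in m⁻¹ × 1000):
Invert Athy's law: d = ln(φ₀/φ) / c
d = ln(0.6/0.3) / 0.51 = ln(2) / 0.51 = 0.6931 / 0.51 = 1.359 km

1360 m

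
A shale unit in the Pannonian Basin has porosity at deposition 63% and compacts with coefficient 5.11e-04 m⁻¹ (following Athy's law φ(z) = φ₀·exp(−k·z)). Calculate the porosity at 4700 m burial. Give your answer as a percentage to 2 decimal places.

5.71%

Working in km (1 km = 1000 m; k in km⁻¹ = k in m⁻¹ × 1000):
φ = φ₀·exp(−k·z) = 0.63 × exp(−0.511 × 4.7) = 0.63 × exp(−2.402)
  = 0.63 × 0.0906 = 0.0571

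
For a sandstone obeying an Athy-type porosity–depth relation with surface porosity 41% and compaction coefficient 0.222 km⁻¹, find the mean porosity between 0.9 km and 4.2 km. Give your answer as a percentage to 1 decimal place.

⟨φ⟩ = (1/(Z₂−Z₁)) ∫ φ₀ e^(−cZ) dZ = φ₀·(e^(−c·Z₁) − e^(−c·Z₂)) / (c·(Z₂−Z₁))
e^(−0.222×0.9) = 0.8189; e^(−0.222×4.2) = 0.3936
⟨φ⟩ = 0.41 × (0.8189 − 0.3936) / (0.222 × 3.3) = 0.41 × 0.5805 = 0.2380

23.8%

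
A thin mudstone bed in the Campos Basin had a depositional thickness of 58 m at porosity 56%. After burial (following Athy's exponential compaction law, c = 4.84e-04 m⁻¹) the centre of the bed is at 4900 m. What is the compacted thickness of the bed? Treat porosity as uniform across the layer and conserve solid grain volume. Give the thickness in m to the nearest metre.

27 m

Working in km (1 km = 1000 m; c in km⁻¹ = c in m⁻¹ × 1000):
Porosity at 4.9 km: n = 0.56·exp(−0.484×4.9) = 0.0523
Solid-volume conservation: h(1−n) = h₀(1−n₀) ⇒ h = h₀·(1−n₀)/(1−n)
h = 0.058 × (1 − 0.56)/(1 − 0.0523) = 0.058 × 0.4643 = 0.0269 km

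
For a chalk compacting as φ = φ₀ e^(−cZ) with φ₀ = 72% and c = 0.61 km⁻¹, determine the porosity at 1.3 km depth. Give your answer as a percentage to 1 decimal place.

φ = φ₀·exp(−c·Z) = 0.72 × exp(−0.61 × 1.3) = 0.72 × exp(−0.793)
  = 0.72 × 0.4525 = 0.3258

32.6%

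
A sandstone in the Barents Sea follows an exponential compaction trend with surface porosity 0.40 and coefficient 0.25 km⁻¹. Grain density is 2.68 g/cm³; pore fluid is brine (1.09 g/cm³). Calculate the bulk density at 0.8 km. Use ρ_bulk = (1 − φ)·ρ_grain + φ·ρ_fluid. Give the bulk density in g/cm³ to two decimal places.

Porosity at depth: φ = 0.4·exp(−0.25×0.8) = 0.4×0.8187 = 0.3275
Bulk density: ρ_b = (1−φ)ρ_g + φ·ρ_f = 0.6725×2.68 + 0.3275×1.09
       = 1.802 + 0.357 = 2.159 g/cm³

2.16 g/cm³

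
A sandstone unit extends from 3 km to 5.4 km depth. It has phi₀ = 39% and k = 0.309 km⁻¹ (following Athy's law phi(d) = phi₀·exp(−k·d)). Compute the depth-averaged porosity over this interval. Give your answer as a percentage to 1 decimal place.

10.9%

⟨phi⟩ = (1/(d₂−d₁)) ∫ phi₀ e^(−kd) dd = phi₀·(e^(−k·d₁) − e^(−k·d₂)) / (k·(d₂−d₁))
e^(−0.309×3) = 0.3957; e^(−0.309×5.4) = 0.1885
⟨phi⟩ = 0.39 × (0.3957 − 0.1885) / (0.309 × 2.4) = 0.39 × 0.2794 = 0.1090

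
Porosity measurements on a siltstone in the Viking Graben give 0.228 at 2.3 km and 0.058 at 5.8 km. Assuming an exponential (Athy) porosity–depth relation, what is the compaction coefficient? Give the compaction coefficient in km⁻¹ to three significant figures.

0.391 km⁻¹

Athy: phi(d) = phi₀ e^(−βd) ⇒ phi₁/phi₂ = e^{β(d₂−d₁)} ⇒ β = ln(phi₁/phi₂)/(d₂−d₁)
β = ln(0.228/0.058) / (5.8 − 2.3) = ln(3.931) / 3.5 = 1.3689 / 3.5 = 0.3911 km⁻¹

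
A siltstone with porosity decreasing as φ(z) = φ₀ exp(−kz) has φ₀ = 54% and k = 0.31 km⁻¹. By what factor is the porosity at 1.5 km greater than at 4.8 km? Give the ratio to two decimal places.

φ(z₁)/φ(z₂) = e^(−k·z₁)/e^(−k·z₂) = e^{k(z₂−z₁)}
= exp(0.31 × 3.3) = exp(1.023) = 2.7815

2.78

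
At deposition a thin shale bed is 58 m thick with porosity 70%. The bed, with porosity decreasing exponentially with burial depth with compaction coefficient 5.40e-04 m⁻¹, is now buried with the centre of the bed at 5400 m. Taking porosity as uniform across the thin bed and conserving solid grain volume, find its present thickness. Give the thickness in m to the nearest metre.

Working in km (1 km = 1000 m; c in km⁻¹ = c in m⁻¹ × 1000):
Porosity at 5.4 km: phi = 0.7·exp(−0.54×5.4) = 0.0379
Solid-volume conservation: h(1−phi) = h₀(1−phi₀) ⇒ h = h₀·(1−phi₀)/(1−phi)
h = 0.058 × (1 − 0.7)/(1 − 0.0379) = 0.058 × 0.3118 = 0.0181 km

18 m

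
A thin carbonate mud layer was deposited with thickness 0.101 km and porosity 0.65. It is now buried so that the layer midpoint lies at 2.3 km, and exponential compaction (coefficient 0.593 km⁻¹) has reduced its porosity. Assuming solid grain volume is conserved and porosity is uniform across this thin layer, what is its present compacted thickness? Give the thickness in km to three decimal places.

Porosity at 2.3 km: φ = 0.65·exp(−0.593×2.3) = 0.1662
Solid-volume conservation: h(1−φ) = h₀(1−φ₀) ⇒ h = h₀·(1−φ₀)/(1−φ)
h = 0.101 × (1 − 0.65)/(1 − 0.1662) = 0.101 × 0.4198 = 0.0424 km

0.042 km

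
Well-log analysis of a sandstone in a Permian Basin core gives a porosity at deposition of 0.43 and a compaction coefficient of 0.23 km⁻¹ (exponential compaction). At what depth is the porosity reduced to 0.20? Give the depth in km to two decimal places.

Invert Athy's law: d = ln(n₀/n) / β
d = ln(0.43/0.2) / 0.23 = ln(2.15) / 0.23 = 0.7655 / 0.23 = 3.328 km

3.33 km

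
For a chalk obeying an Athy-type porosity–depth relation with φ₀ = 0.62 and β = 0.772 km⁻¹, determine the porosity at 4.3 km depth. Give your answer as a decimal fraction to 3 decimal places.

0.022

φ = φ₀·exp(−β·Z) = 0.62 × exp(−0.772 × 4.3) = 0.62 × exp(−3.32)
  = 0.62 × 0.0362 = 0.0224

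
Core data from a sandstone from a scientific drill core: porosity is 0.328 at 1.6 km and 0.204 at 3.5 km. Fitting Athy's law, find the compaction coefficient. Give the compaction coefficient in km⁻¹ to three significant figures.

Athy: n(z) = n₀ e^(−kz) ⇒ n₁/n₂ = e^{k(z₂−z₁)} ⇒ k = ln(n₁/n₂)/(z₂−z₁)
k = ln(0.328/0.204) / (3.5 − 1.6) = ln(1.608) / 1.9 = 0.4749 / 1.9 = 0.2499 km⁻¹

0.250 km⁻¹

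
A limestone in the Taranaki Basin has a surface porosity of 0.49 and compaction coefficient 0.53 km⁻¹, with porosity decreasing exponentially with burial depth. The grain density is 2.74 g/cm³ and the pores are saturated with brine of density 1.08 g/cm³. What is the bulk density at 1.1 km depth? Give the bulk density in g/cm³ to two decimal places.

2.29 g/cm³

Porosity at depth: n = 0.49·exp(−0.53×1.1) = 0.49×0.5582 = 0.2735
Bulk density: ρ_b = (1−n)ρ_g + n·ρ_f = 0.7265×2.74 + 0.2735×1.08
       = 1.991 + 0.295 = 2.286 g/cm³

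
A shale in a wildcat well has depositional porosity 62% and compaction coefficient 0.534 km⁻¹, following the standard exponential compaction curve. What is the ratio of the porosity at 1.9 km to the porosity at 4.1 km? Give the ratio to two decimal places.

φ(Z₁)/φ(Z₂) = e^(−c·Z₁)/e^(−c·Z₂) = e^{c(Z₂−Z₁)}
= exp(0.534 × 2.2) = exp(1.175) = 3.2375

3.24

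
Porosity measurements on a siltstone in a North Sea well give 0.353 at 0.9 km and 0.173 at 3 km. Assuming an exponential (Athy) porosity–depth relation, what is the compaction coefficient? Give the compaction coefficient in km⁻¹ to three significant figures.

0.340 km⁻¹

Athy: n(z) = n₀ e^(−cz) ⇒ n₁/n₂ = e^{c(z₂−z₁)} ⇒ c = ln(n₁/n₂)/(z₂−z₁)
c = ln(0.353/0.173) / (3 − 0.9) = ln(2.04) / 2.1 = 0.7132 / 2.1 = 0.3396 km⁻¹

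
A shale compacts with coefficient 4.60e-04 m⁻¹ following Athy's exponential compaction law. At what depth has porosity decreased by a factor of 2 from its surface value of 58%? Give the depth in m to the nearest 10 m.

Working in km (1 km = 1000 m; c in km⁻¹ = c in m⁻¹ × 1000):
φ/φ₀ = 1/2 ⇒ exp(−c·z) = 1/2 ⇒ z = ln(2) / c
z = 0.6931 / 0.46 = 1.507 km

1510 m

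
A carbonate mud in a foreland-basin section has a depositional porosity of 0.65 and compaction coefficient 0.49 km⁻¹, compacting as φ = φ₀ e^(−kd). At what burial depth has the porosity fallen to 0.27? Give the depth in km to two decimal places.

Invert Athy's law: d = ln(φ₀/φ) / k
d = ln(0.65/0.27) / 0.49 = ln(2.407) / 0.49 = 0.8786 / 0.49 = 1.793 km

1.79 km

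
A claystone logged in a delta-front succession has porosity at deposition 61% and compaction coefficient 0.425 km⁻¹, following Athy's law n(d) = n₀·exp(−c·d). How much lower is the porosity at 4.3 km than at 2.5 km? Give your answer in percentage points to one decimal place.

11.3 percentage points

n(2.5) = 0.61·e^(−0.425×2.5) = 0.2108
n(4.3) = 0.61·e^(−0.425×4.3) = 0.0981
Δn = 0.2108 − 0.0981 = 0.1127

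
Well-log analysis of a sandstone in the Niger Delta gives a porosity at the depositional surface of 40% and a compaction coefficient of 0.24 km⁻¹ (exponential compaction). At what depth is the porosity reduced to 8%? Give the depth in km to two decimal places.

6.71 km

Invert Athy's law: d = ln(phi₀/phi) / k
d = ln(0.4/0.08) / 0.24 = ln(5) / 0.24 = 1.6094 / 0.24 = 6.706 km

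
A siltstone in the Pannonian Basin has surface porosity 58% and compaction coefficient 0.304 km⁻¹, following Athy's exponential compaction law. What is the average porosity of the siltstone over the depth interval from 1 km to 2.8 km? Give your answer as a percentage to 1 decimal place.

⟨n⟩ = (1/(z₂−z₁)) ∫ n₀ e^(−βz) dz = n₀·(e^(−β·z₁) − e^(−β·z₂)) / (β·(z₂−z₁))
e^(−0.304×1) = 0.7379; e^(−0.304×2.8) = 0.4269
⟨n⟩ = 0.58 × (0.7379 − 0.4269) / (0.304 × 1.8) = 0.58 × 0.5683 = 0.3296

33.0%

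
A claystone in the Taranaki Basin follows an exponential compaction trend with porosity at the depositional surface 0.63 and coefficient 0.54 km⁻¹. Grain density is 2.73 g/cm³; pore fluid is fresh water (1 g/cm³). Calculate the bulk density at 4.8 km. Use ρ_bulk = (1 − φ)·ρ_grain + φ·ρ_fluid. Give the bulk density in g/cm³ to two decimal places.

2.65 g/cm³

Porosity at depth: n = 0.63·exp(−0.54×4.8) = 0.63×0.0749 = 0.0472
Bulk density: ρ_b = (1−n)ρ_g + n·ρ_f = 0.9528×2.73 + 0.0472×1
       = 2.601 + 0.047 = 2.648 g/cm³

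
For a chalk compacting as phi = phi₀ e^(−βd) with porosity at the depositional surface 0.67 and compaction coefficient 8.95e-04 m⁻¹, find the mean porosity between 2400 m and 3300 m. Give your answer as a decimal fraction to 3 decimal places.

0.054

Working in km (1 km = 1000 m; β in km⁻¹ = β in m⁻¹ × 1000):
⟨phi⟩ = (1/(d₂−d₁)) ∫ phi₀ e^(−βd) dd = phi₀·(e^(−β·d₁) − e^(−β·d₂)) / (β·(d₂−d₁))
e^(−0.895×2.4) = 0.1167; e^(−0.895×3.3) = 0.0522
⟨phi⟩ = 0.67 × (0.1167 − 0.0522) / (0.895 × 0.9) = 0.67 × 0.0801 = 0.0537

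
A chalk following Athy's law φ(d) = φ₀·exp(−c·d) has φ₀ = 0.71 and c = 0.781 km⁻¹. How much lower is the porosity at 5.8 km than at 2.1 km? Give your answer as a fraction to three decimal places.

φ(2.1) = 0.71·e^(−0.781×2.1) = 0.1377
φ(5.8) = 0.71·e^(−0.781×5.8) = 0.0077
Δφ = 0.1377 − 0.0077 = 0.1301

0.130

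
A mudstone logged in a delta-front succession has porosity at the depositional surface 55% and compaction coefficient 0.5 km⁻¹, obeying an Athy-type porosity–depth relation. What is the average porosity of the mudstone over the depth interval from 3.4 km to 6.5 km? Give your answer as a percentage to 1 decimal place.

⟨n⟩ = (1/(d₂−d₁)) ∫ n₀ e^(−βd) dd = n₀·(e^(−β·d₁) − e^(−β·d₂)) / (β·(d₂−d₁))
e^(−0.5×3.4) = 0.1827; e^(−0.5×6.5) = 0.0388
⟨n⟩ = 0.55 × (0.1827 − 0.0388) / (0.5 × 3.1) = 0.55 × 0.0928 = 0.0511

5.1%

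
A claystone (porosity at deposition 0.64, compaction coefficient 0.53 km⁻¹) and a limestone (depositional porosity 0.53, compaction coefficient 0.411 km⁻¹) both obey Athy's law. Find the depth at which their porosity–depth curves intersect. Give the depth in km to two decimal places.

Set n₀ₐ e^(−cₐd) = n₀ᵦ e^(−cᵦd) ⇒ ln(n₀ₐ/n₀ᵦ) = (cₐ − cᵦ)·d
d = ln(0.64/0.53) / (0.53 − 0.411) = 0.1886 / 0.119 = 1.585 km

1.58 km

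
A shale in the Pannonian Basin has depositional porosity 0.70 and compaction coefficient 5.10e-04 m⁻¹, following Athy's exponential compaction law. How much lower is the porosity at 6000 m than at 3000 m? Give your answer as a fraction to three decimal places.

0.119

Working in km (1 km = 1000 m; c in km⁻¹ = c in m⁻¹ × 1000):
n(3) = 0.7·e^(−0.51×3) = 0.1516
n(6) = 0.7·e^(−0.51×6) = 0.0328
Δn = 0.1516 − 0.0328 = 0.1188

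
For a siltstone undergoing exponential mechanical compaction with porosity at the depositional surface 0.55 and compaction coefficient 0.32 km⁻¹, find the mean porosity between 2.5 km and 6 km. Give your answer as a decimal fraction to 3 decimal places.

0.149

⟨n⟩ = (1/(d₂−d₁)) ∫ n₀ e^(−kd) dd = n₀·(e^(−k·d₁) − e^(−k·d₂)) / (k·(d₂−d₁))
e^(−0.32×2.5) = 0.4493; e^(−0.32×6) = 0.1466
⟨n⟩ = 0.55 × (0.4493 − 0.1466) / (0.32 × 3.5) = 0.55 × 0.2703 = 0.1487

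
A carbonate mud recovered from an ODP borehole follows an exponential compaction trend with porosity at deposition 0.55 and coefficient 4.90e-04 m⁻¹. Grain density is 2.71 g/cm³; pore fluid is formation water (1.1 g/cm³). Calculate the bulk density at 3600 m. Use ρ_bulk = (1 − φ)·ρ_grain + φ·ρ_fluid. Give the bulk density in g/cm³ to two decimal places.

Working in km (1 km = 1000 m; β in km⁻¹ = β in m⁻¹ × 1000):
Porosity at depth: φ = 0.55·exp(−0.49×3.6) = 0.55×0.1714 = 0.0942
Bulk density: ρ_b = (1−φ)ρ_g + φ·ρ_f = 0.9058×2.71 + 0.0942×1.1
       = 2.455 + 0.104 = 2.558 g/cm³

2.56 g/cm³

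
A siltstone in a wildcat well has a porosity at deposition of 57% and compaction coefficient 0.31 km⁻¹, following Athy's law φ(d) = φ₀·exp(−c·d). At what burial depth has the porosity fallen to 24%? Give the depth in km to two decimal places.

2.79 km

Invert Athy's law: d = ln(φ₀/φ) / c
d = ln(0.57/0.24) / 0.31 = ln(2.375) / 0.31 = 0.8650 / 0.31 = 2.790 km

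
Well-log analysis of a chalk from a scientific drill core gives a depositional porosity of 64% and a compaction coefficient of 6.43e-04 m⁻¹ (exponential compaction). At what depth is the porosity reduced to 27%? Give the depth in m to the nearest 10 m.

1340 m

Working in km (1 km = 1000 m; k in km⁻¹ = k in m⁻¹ × 1000):
Invert Athy's law: Z = ln(n₀/n) / k
Z = ln(0.64/0.27) / 0.643 = ln(2.37) / 0.643 = 0.8630 / 0.643 = 1.342 km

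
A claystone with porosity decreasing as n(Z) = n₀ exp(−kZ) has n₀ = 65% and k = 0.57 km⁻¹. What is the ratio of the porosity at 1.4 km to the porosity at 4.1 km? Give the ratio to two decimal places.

4.66

n(Z₁)/n(Z₂) = e^(−k·Z₁)/e^(−k·Z₂) = e^{k(Z₂−Z₁)}
= exp(0.57 × 2.7) = exp(1.539) = 4.6599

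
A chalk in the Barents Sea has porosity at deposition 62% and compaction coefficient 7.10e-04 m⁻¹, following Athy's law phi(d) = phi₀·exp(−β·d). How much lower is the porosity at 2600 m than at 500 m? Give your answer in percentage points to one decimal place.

33.7 percentage points

Working in km (1 km = 1000 m; β in km⁻¹ = β in m⁻¹ × 1000):
phi(0.5) = 0.62·e^(−0.71×0.5) = 0.4347
phi(2.6) = 0.62·e^(−0.71×2.6) = 0.0979
Δphi = 0.4347 − 0.0979 = 0.3368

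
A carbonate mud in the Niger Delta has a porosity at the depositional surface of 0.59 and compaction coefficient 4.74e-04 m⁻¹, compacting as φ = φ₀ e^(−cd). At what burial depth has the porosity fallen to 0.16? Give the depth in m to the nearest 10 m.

2750 m

Working in km (1 km = 1000 m; c in km⁻¹ = c in m⁻¹ × 1000):
Invert Athy's law: d = ln(φ₀/φ) / c
d = ln(0.59/0.16) / 0.474 = ln(3.687) / 0.474 = 1.3049 / 0.474 = 2.753 km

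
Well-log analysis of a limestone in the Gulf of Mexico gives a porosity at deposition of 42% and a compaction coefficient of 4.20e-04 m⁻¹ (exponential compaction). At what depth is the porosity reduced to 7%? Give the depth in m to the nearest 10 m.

4270 m

Working in km (1 km = 1000 m; c in km⁻¹ = c in m⁻¹ × 1000):
Invert Athy's law: z = ln(phi₀/phi) / c
z = ln(0.42/0.07) / 0.42 = ln(6) / 0.42 = 1.7918 / 0.42 = 4.266 km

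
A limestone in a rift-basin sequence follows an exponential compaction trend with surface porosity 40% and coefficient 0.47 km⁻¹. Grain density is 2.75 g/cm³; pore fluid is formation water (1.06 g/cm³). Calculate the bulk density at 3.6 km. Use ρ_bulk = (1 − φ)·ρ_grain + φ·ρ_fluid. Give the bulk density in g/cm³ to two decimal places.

2.63 g/cm³

Porosity at depth: n = 0.4·exp(−0.47×3.6) = 0.4×0.1842 = 0.0737
Bulk density: ρ_b = (1−n)ρ_g + n·ρ_f = 0.9263×2.75 + 0.0737×1.06
       = 2.547 + 0.078 = 2.626 g/cm³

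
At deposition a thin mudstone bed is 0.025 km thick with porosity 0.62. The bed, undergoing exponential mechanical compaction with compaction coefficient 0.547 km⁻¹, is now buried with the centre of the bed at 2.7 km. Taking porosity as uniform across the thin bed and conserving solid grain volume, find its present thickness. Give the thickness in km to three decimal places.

Porosity at 2.7 km: n = 0.62·exp(−0.547×2.7) = 0.1416
Solid-volume conservation: h(1−n) = h₀(1−n₀) ⇒ h = h₀·(1−n₀)/(1−n)
h = 0.025 × (1 − 0.62)/(1 − 0.1416) = 0.025 × 0.4427 = 0.0111 km

0.011 km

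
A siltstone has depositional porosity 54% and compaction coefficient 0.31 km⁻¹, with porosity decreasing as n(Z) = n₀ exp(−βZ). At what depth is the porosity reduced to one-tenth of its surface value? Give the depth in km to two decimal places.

n/n₀ = 1/10 ⇒ exp(−β·Z) = 1/10 ⇒ Z = ln(10) / β
Z = 2.3026 / 0.31 = 7.428 km

7.43 km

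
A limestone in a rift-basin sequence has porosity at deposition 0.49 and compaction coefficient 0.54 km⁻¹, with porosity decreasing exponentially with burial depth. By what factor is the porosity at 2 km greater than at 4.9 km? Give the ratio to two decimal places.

4.79

n(z₁)/n(z₂) = e^(−c·z₁)/e^(−c·z₂) = e^{c(z₂−z₁)}
= exp(0.54 × 2.9) = exp(1.566) = 4.7875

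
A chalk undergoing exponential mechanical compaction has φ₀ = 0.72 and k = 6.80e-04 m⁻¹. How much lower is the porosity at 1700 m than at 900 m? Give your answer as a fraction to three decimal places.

0.164

Working in km (1 km = 1000 m; k in km⁻¹ = k in m⁻¹ × 1000):
φ(0.9) = 0.72·e^(−0.68×0.9) = 0.3904
φ(1.7) = 0.72·e^(−0.68×1.7) = 0.2266
Δφ = 0.3904 − 0.2266 = 0.1638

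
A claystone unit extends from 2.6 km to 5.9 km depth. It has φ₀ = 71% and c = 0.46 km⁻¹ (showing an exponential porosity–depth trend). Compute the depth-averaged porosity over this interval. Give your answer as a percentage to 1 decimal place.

⟨φ⟩ = (1/(z₂−z₁)) ∫ φ₀ e^(−cz) dz = φ₀·(e^(−c·z₁) − e^(−c·z₂)) / (c·(z₂−z₁))
e^(−0.46×2.6) = 0.3024; e^(−0.46×5.9) = 0.0663
⟨φ⟩ = 0.71 × (0.3024 − 0.0663) / (0.46 × 3.3) = 0.71 × 0.1556 = 0.1104

11.0%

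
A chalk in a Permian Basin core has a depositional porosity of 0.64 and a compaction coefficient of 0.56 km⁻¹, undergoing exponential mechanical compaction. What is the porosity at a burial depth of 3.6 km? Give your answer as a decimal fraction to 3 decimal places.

0.085

phi = phi₀·exp(−c·z) = 0.64 × exp(−0.56 × 3.6) = 0.64 × exp(−2.016)
  = 0.64 × 0.1332 = 0.0852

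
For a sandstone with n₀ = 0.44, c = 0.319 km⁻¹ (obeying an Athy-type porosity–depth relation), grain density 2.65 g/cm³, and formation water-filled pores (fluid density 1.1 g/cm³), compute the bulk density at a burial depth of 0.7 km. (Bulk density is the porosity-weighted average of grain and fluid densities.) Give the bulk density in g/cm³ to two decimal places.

2.10 g/cm³

Porosity at depth: n = 0.44·exp(−0.319×0.7) = 0.44×0.7999 = 0.3519
Bulk density: ρ_b = (1−n)ρ_g + n·ρ_f = 0.6481×2.65 + 0.3519×1.1
       = 1.717 + 0.387 = 2.104 g/cm³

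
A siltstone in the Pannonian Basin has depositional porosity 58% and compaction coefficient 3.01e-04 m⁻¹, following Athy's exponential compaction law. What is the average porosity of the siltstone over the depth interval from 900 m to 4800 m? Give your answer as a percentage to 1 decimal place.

26.0%

Working in km (1 km = 1000 m; c in km⁻¹ = c in m⁻¹ × 1000):
⟨φ⟩ = (1/(d₂−d₁)) ∫ φ₀ e^(−cd) dd = φ₀·(e^(−c·d₁) − e^(−c·d₂)) / (c·(d₂−d₁))
e^(−0.301×0.9) = 0.7627; e^(−0.301×4.8) = 0.2358
⟨φ⟩ = 0.58 × (0.7627 − 0.2358) / (0.301 × 3.9) = 0.58 × 0.4488 = 0.2603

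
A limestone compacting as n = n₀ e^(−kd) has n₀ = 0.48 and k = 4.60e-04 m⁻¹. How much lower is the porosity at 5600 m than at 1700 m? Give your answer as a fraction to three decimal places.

0.183

Working in km (1 km = 1000 m; k in km⁻¹ = k in m⁻¹ × 1000):
n(1.7) = 0.48·e^(−0.46×1.7) = 0.2196
n(5.6) = 0.48·e^(−0.46×5.6) = 0.0365
Δn = 0.2196 − 0.0365 = 0.1831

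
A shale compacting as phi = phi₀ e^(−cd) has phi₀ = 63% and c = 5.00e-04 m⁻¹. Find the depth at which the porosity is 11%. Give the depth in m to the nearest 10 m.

Working in km (1 km = 1000 m; c in km⁻¹ = c in m⁻¹ × 1000):
Invert Athy's law: d = ln(phi₀/phi) / c
d = ln(0.63/0.11) / 0.5 = ln(5.727) / 0.5 = 1.7452 / 0.5 = 3.490 km

3490 m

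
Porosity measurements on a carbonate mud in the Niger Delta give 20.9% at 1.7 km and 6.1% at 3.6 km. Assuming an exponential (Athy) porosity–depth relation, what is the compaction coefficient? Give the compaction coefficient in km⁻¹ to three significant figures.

Athy: n(d) = n₀ e^(−cd) ⇒ n₁/n₂ = e^{c(d₂−d₁)} ⇒ c = ln(n₁/n₂)/(d₂−d₁)
c = ln(0.209/0.061) / (3.6 − 1.7) = ln(3.426) / 1.9 = 1.2315 / 1.9 = 0.6481 km⁻¹

0.648 km⁻¹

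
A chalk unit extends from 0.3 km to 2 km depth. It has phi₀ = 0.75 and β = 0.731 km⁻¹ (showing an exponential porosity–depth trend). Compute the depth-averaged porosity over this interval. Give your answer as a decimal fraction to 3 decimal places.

0.345

⟨phi⟩ = (1/(Z₂−Z₁)) ∫ phi₀ e^(−βZ) dZ = phi₀·(e^(−β·Z₁) − e^(−β·Z₂)) / (β·(Z₂−Z₁))
e^(−0.731×0.3) = 0.8031; e^(−0.731×2) = 0.2318
⟨phi⟩ = 0.75 × (0.8031 − 0.2318) / (0.731 × 1.7) = 0.75 × 0.4597 = 0.3448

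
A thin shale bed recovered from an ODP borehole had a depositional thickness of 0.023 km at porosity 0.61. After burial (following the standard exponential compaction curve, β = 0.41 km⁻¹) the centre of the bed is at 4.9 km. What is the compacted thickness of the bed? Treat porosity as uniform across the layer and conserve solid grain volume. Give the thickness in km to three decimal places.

Porosity at 4.9 km: n = 0.61·exp(−0.41×4.9) = 0.0818
Solid-volume conservation: h(1−n) = h₀(1−n₀) ⇒ h = h₀·(1−n₀)/(1−n)
h = 0.023 × (1 − 0.61)/(1 − 0.0818) = 0.023 × 0.4248 = 0.0098 km

0.010 km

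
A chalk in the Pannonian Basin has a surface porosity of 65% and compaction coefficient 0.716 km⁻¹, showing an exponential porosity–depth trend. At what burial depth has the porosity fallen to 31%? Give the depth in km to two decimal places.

1.03 km

Invert Athy's law: d = ln(n₀/n) / β
d = ln(0.65/0.31) / 0.716 = ln(2.097) / 0.716 = 0.7404 / 0.716 = 1.034 km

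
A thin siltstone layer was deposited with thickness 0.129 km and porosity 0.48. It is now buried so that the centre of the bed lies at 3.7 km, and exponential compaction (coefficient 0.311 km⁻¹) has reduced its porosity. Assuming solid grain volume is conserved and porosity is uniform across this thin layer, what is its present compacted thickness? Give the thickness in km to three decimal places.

Porosity at 3.7 km: φ = 0.48·exp(−0.311×3.7) = 0.1519
Solid-volume conservation: h(1−φ) = h₀(1−φ₀) ⇒ h = h₀·(1−φ₀)/(1−φ)
h = 0.129 × (1 − 0.48)/(1 − 0.1519) = 0.129 × 0.6131 = 0.0791 km

0.079 km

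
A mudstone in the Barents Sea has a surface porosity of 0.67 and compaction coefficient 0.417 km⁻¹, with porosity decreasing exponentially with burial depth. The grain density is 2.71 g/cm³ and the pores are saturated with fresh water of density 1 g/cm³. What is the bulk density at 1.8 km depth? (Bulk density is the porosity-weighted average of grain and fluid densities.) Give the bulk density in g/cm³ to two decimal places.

Porosity at depth: φ = 0.67·exp(−0.417×1.8) = 0.67×0.4721 = 0.3163
Bulk density: ρ_b = (1−φ)ρ_g + φ·ρ_f = 0.6837×2.71 + 0.3163×1
       = 1.853 + 0.316 = 2.169 g/cm³

2.17 g/cm³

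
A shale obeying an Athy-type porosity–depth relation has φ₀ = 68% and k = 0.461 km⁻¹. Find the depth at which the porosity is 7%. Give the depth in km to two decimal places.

Invert Athy's law: Z = ln(φ₀/φ) / k
Z = ln(0.68/0.07) / 0.461 = ln(9.714) / 0.461 = 2.2736 / 0.461 = 4.932 km

4.93 km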